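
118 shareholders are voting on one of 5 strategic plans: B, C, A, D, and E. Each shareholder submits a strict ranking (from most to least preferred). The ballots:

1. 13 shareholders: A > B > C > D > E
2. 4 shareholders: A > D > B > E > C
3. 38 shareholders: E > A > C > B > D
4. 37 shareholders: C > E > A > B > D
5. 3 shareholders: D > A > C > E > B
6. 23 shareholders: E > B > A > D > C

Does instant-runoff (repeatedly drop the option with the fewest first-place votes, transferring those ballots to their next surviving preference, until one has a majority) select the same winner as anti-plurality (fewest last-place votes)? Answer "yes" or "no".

Instant-runoff — R1 B 0, C 37, A 17, D 3, E 61 (E winner). Winner: E.
Anti-plurality — last-place votes: B 3, C 27, A 0, D 75, E 13. Winner: A.
The two methods disagree.

no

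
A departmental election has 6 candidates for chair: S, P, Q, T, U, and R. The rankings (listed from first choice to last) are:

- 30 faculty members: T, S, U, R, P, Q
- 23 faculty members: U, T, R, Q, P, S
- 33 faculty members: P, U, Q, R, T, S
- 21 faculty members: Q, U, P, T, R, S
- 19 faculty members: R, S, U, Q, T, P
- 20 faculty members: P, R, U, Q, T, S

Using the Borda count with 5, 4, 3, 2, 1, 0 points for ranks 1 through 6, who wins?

S: 30·4 + 23·0 + 33·0 + 21·0 + 19·4 + 20·0 = 196
P: 30·1 + 23·1 + 33·5 + 21·3 + 19·0 + 20·5 = 381
Q: 30·0 + 23·2 + 33·3 + 21·5 + 19·2 + 20·2 = 328
T: 30·5 + 23·4 + 33·1 + 21·2 + 19·1 + 20·1 = 356
U: 30·3 + 23·5 + 33·4 + 21·4 + 19·3 + 20·3 = 538
R: 30·2 + 23·3 + 33·2 + 21·1 + 19·5 + 20·4 = 391
U has the highest Borda score (538).

U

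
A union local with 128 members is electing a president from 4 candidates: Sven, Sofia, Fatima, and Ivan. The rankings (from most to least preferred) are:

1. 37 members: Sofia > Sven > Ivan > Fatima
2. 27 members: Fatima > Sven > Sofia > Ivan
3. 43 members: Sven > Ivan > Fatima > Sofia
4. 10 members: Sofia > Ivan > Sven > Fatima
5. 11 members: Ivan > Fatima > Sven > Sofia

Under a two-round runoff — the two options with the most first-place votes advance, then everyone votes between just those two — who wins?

Sven

Round 1 first-place votes: Sven 43, Sofia 47, Fatima 27, Ivan 11.
Sofia and Sven advance.
Runoff: Sofia is preferred to Sven by 47 voters; Sven by 81.
Sven wins the runoff.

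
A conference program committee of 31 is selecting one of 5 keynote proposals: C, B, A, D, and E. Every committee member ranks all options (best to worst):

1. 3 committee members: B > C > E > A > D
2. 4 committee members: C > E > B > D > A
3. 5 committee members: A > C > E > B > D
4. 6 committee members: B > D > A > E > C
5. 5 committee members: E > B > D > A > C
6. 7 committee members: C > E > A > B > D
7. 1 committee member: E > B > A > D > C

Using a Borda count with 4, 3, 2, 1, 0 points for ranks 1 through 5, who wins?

E

C: 3·3 + 4·4 + 5·3 + 6·0 + 5·0 + 7·4 + 1·0 = 68
B: 3·4 + 4·2 + 5·1 + 6·4 + 5·3 + 7·1 + 1·3 = 74
A: 3·1 + 4·0 + 5·4 + 6·2 + 5·1 + 7·2 + 1·2 = 56
D: 3·0 + 4·1 + 5·0 + 6·3 + 5·2 + 7·0 + 1·1 = 33
E: 3·2 + 4·3 + 5·2 + 6·1 + 5·4 + 7·3 + 1·4 = 79
E has the highest Borda score (79).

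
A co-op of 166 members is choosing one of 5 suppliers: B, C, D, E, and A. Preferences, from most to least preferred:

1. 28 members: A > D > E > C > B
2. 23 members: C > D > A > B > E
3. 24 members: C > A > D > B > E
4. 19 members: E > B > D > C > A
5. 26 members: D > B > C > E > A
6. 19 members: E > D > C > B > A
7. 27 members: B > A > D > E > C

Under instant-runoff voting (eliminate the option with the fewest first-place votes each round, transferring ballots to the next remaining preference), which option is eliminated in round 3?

C

Round 1: B 27, C 47, D 26, E 38, A 28. Eliminate D.
Round 2: B 53, C 47, E 38, A 28. Eliminate A.
Round 3: B 53, C 47, E 66. Eliminate C.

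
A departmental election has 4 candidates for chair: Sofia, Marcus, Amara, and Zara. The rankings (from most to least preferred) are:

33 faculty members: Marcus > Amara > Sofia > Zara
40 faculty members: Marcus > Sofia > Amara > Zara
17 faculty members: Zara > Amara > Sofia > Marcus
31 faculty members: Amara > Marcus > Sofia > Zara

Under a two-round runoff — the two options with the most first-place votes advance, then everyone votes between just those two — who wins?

Marcus

Round 1 first-place votes: Sofia 0, Marcus 73, Amara 31, Zara 17.
Marcus and Amara advance.
Runoff: Marcus is preferred to Amara by 73 voters; Amara by 48.
Marcus wins the runoff.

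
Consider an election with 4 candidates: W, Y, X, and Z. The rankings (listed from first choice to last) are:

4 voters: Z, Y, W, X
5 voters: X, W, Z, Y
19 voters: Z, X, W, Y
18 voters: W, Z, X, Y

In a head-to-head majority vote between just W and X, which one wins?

Voters preferring W to X: 22; preferring X to W: 24.
X wins the head-to-head.

X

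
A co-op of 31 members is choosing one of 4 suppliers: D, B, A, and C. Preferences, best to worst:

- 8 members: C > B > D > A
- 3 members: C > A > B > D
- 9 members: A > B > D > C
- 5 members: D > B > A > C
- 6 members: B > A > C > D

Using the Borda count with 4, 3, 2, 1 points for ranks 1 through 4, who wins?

B

D: 8·2 + 3·1 + 9·2 + 5·4 + 6·1 = 63
B: 8·3 + 3·2 + 9·3 + 5·3 + 6·4 = 96
A: 8·1 + 3·3 + 9·4 + 5·2 + 6·3 = 81
C: 8·4 + 3·4 + 9·1 + 5·1 + 6·2 = 70
B has the highest Borda score (96).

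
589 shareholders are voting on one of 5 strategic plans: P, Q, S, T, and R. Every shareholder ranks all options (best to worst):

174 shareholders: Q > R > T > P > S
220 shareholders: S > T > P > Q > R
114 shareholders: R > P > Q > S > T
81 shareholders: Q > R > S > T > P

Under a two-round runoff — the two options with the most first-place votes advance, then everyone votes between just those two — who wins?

Round 1 first-place votes: P 0, Q 255, S 220, T 0, R 114.
Q and S advance.
Runoff: Q is preferred to S by 369 voters; S by 220.
Q wins the runoff.

Q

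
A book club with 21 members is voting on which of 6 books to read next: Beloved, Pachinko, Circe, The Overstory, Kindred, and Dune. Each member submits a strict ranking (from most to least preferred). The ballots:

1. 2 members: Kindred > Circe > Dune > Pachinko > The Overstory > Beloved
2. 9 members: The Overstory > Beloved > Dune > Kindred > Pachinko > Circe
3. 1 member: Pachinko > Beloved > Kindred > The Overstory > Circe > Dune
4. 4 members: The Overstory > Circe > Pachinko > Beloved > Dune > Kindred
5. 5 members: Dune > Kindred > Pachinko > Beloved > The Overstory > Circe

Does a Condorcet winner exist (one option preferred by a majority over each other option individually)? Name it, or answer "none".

The Overstory vs Beloved: 15–6 for The Overstory.
The Overstory vs Pachinko: 13–8 for The Overstory.
The Overstory vs Circe: 19–2 for The Overstory.
The Overstory vs Kindred: 13–8 for The Overstory.
The Overstory vs Dune: 14–7 for The Overstory.
The Overstory beats every other option head-to-head.

The Overstory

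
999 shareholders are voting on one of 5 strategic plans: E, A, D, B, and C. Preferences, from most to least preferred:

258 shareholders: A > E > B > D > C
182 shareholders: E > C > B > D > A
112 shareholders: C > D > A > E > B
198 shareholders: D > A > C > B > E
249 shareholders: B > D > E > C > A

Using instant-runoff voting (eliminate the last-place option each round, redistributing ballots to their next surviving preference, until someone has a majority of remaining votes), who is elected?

Round 1: E 182, A 258, D 198, B 249, C 112. Eliminate C.
Round 2: E 182, A 258, D 310, B 249. Eliminate E.
Round 3: A 258, D 310, B 431. Eliminate A.
Round 4: D 310, B 689. B has a majority.

B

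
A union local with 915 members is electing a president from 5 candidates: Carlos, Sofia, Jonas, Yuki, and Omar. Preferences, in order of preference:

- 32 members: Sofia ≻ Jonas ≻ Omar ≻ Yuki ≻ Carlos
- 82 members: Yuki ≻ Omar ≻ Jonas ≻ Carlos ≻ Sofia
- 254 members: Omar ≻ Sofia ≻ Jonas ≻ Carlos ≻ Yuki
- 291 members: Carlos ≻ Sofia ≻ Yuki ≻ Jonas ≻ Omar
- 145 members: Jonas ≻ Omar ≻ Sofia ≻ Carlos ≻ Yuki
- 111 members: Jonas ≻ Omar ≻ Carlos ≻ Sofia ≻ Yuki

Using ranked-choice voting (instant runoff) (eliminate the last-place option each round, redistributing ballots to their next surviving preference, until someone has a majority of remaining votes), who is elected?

Round 1: Carlos 291, Sofia 32, Jonas 256, Yuki 82, Omar 254. Eliminate Sofia.
Round 2: Carlos 291, Jonas 288, Yuki 82, Omar 254. Eliminate Yuki.
Round 3: Carlos 291, Jonas 288, Omar 336. Eliminate Jonas.
Round 4: Carlos 291, Omar 624. Omar has a majority.

Omar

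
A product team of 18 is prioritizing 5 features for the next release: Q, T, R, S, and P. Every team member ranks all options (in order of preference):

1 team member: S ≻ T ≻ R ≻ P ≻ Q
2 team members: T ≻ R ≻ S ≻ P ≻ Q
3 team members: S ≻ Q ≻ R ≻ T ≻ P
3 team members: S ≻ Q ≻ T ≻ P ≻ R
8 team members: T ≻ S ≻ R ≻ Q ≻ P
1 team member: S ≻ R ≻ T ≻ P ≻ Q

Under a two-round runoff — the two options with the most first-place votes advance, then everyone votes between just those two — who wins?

Round 1 first-place votes: Q 0, T 10, R 0, S 8, P 0.
T and S advance.
Runoff: T is preferred to S by 10 voters; S by 8.
T wins the runoff.

T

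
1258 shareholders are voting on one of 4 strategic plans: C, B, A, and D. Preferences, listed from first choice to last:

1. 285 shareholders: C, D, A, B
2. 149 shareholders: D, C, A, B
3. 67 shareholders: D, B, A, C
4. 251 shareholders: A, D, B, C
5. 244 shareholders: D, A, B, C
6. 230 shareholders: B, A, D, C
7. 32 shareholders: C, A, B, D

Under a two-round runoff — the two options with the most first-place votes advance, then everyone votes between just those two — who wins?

Round 1 first-place votes: C 317, B 230, A 251, D 460.
D and C advance.
Runoff: D is preferred to C by 941 voters; C by 317.
D wins the runoff.

D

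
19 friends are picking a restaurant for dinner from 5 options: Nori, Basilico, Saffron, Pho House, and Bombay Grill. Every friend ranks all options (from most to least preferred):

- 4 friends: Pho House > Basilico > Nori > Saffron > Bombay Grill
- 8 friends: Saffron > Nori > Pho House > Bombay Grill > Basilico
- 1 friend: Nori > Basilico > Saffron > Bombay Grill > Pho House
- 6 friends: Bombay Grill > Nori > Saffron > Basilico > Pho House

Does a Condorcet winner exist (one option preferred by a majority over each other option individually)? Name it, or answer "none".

Nori vs Basilico: 15–4 for Nori.
Nori vs Saffron: 11–8 for Nori.
Nori vs Pho House: 15–4 for Nori.
Nori vs Bombay Grill: 13–6 for Nori.
Nori beats every other option head-to-head.

Nori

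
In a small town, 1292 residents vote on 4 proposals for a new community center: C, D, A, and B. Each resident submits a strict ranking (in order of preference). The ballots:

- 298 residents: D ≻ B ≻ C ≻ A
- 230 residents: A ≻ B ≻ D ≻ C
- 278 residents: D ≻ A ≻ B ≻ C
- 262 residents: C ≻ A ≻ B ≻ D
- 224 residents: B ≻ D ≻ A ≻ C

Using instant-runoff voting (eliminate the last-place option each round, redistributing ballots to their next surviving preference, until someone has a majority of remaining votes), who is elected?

Round 1: C 262, D 576, A 230, B 224. Eliminate B.
Round 2: C 262, D 800, A 230. D has a majority.

D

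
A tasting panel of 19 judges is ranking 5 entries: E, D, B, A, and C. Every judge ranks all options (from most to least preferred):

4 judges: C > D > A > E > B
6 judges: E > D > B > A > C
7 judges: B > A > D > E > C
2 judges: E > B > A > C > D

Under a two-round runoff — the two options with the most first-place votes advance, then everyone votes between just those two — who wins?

E

Round 1 first-place votes: E 8, D 0, B 7, A 0, C 4.
E and B advance.
Runoff: E is preferred to B by 12 voters; B by 7.
E wins the runoff.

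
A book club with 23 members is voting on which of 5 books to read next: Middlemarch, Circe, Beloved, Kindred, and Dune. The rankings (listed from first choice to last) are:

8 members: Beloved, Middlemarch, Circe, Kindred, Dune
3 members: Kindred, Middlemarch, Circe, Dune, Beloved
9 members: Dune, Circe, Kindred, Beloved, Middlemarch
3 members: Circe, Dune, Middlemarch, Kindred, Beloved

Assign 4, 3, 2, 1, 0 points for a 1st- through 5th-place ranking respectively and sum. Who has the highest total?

Middlemarch: 8·3 + 3·3 + 9·0 + 3·2 = 39
Circe: 8·2 + 3·2 + 9·3 + 3·4 = 61
Beloved: 8·4 + 3·0 + 9·1 + 3·0 = 41
Kindred: 8·1 + 3·4 + 9·2 + 3·1 = 41
Dune: 8·0 + 3·1 + 9·4 + 3·3 = 48
Circe has the highest Borda score (61).

Circe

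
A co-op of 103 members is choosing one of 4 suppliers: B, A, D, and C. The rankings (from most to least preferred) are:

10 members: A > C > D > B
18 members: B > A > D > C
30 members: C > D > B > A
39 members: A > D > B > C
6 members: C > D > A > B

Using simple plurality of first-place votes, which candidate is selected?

A

First-place votes: B 18, A 49, D 0, C 36.
A has the most first-place votes.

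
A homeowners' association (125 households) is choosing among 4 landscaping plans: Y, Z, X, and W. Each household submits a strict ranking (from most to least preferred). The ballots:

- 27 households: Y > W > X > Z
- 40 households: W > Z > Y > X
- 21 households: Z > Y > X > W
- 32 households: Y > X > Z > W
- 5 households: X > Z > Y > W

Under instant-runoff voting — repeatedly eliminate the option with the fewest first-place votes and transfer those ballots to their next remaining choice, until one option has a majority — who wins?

Y

Round 1: Y 59, Z 21, X 5, W 40. Eliminate X.
Round 2: Y 59, Z 26, W 40. Eliminate Z.
Round 3: Y 85, W 40. Y has a majority.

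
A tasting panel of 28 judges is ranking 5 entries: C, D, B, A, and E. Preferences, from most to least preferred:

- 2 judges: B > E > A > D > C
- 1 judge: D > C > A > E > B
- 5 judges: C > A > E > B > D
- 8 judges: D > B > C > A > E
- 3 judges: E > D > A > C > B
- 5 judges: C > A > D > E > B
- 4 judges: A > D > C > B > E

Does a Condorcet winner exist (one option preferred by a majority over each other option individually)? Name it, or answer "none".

Checking pairwise contests:
D beats C 18–10.
A beats D 16–12.
C beats B 18–10.
C beats A 19–9.
C beats E 23–5.
Every option loses at least one head-to-head, so there is no Condorcet winner.

none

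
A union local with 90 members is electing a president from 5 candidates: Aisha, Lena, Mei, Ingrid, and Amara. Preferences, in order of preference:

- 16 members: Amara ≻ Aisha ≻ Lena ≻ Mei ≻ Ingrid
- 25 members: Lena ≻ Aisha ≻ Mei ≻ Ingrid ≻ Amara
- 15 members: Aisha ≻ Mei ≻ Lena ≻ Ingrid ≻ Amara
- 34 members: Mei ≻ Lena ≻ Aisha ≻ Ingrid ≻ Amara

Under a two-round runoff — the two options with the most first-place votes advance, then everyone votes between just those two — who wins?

Round 1 first-place votes: Aisha 15, Lena 25, Mei 34, Ingrid 0, Amara 16.
Mei and Lena advance.
Runoff: Mei is preferred to Lena by 49 voters; Lena by 41.
Mei wins the runoff.

Mei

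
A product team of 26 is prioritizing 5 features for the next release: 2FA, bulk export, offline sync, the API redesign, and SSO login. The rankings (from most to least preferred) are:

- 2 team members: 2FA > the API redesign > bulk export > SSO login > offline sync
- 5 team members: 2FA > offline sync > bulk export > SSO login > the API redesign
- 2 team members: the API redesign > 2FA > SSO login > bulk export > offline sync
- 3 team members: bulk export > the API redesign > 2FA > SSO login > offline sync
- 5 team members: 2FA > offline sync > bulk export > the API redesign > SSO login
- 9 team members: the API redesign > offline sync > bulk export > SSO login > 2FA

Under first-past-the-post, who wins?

First-place votes: 2FA 12, bulk export 3, offline sync 0, the API redesign 11, SSO login 0.
2FA has the most first-place votes.

2FA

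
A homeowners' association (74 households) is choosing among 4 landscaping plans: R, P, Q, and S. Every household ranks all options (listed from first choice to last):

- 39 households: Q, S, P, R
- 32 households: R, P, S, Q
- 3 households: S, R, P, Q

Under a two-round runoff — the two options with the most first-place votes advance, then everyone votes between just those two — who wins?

Round 1 first-place votes: R 32, P 0, Q 39, S 3.
Q and R advance.
Runoff: Q is preferred to R by 39 voters; R by 35.
Q wins the runoff.

Q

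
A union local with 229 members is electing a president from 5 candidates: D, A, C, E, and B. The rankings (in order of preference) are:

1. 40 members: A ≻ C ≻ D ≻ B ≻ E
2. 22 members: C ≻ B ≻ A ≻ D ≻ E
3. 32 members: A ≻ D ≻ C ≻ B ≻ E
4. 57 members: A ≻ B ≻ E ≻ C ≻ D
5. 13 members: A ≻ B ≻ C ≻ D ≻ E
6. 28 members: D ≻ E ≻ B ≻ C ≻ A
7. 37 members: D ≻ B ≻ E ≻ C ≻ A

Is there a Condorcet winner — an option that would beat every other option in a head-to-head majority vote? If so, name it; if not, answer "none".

A

A vs D: 164–65 for A.
A vs C: 142–87 for A.
A vs E: 164–65 for A.
A vs B: 142–87 for A.
A beats every other option head-to-head.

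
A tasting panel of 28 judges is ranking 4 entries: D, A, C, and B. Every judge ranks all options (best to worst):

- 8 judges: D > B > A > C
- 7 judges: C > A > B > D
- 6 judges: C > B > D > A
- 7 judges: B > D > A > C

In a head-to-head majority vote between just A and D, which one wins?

D

Voters preferring A to D: 7; preferring D to A: 21.
D wins the head-to-head.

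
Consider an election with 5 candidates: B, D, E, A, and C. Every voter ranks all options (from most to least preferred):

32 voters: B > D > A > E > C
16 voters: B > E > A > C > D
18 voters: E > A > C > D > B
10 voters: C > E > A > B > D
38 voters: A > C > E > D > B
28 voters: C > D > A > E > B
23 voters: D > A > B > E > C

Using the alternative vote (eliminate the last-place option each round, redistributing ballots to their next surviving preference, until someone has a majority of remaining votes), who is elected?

A

Round 1: B 48, D 23, E 18, A 38, C 38. Eliminate E.
Round 2: B 48, D 23, A 56, C 38. Eliminate D.
Round 3: B 48, A 79, C 38. Eliminate C.
Round 4: B 48, A 117. A has a majority.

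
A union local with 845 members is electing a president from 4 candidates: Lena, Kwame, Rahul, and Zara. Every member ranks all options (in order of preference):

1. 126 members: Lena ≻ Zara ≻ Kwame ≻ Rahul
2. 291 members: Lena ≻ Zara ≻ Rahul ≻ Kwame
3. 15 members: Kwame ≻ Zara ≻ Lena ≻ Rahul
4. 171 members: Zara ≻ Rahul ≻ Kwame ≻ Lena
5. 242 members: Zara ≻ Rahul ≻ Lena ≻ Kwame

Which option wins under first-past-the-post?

Lena

First-place votes: Lena 417, Kwame 15, Rahul 0, Zara 413.
Lena has the most first-place votes.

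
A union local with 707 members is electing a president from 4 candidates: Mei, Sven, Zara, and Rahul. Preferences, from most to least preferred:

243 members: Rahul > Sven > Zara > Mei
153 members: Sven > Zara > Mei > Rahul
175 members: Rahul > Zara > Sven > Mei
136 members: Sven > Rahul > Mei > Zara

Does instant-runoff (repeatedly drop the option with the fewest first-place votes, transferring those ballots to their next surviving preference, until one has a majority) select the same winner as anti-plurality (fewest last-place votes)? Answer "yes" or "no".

Instant-runoff — R1 Mei 0, Sven 289, Zara 0, Rahul 418 (Rahul winner). Winner: Rahul.
Anti-plurality — last-place votes: Mei 418, Sven 0, Zara 136, Rahul 153. Winner: Sven.
The two methods disagree.

no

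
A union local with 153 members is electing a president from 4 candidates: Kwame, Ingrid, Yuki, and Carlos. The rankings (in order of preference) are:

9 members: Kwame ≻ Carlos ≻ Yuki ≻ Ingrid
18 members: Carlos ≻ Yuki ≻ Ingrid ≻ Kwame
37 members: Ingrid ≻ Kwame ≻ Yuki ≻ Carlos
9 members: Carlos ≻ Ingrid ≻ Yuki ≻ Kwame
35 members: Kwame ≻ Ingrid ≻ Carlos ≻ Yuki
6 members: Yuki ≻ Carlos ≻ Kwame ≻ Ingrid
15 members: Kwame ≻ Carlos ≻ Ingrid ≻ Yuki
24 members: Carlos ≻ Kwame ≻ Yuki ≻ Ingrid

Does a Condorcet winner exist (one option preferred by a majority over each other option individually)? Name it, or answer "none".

Kwame

Kwame vs Ingrid: 89–64 for Kwame.
Kwame vs Yuki: 120–33 for Kwame.
Kwame vs Carlos: 96–57 for Kwame.
Kwame beats every other option head-to-head.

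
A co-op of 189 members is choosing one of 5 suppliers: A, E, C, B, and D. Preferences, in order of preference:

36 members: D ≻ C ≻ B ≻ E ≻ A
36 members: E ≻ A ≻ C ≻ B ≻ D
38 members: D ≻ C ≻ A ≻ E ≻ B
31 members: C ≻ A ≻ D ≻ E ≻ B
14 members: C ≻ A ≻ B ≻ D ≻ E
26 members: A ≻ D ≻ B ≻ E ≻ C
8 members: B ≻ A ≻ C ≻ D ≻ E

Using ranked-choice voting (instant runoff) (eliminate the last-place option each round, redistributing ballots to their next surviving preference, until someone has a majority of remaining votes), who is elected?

Round 1: A 26, E 36, C 45, B 8, D 74. Eliminate B.
Round 2: A 34, E 36, C 45, D 74. Eliminate A.
Round 3: E 36, C 53, D 100. D has a majority.

D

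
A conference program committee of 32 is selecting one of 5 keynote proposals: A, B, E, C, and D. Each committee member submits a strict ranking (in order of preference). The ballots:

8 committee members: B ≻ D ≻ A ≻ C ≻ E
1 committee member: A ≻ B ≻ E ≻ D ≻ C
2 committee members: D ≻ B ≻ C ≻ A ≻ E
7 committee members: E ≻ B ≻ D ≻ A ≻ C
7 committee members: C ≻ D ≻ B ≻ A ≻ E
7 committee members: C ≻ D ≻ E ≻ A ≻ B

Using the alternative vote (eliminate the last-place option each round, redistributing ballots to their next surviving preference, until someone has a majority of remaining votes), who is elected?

B

Round 1: A 1, B 8, E 7, C 14, D 2. Eliminate A.
Round 2: B 9, E 7, C 14, D 2. Eliminate D.
Round 3: B 11, E 7, C 14. Eliminate E.
Round 4: B 18, C 14. B has a majority.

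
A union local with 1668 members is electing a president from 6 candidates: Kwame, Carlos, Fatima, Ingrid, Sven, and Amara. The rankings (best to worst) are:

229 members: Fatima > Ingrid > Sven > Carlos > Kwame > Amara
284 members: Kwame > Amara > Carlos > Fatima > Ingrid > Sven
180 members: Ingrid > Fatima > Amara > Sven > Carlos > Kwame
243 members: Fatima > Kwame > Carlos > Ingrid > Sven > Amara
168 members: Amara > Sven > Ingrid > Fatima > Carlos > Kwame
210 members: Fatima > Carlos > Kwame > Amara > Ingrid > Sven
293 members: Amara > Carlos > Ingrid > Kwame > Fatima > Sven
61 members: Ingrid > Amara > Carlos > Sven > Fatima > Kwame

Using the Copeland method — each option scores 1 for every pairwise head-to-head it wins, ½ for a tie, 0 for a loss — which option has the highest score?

Kwame: beats Sven and Amara; loses to Carlos, Fatima, and Ingrid → score 2.
Carlos: beats Kwame, Ingrid, and Sven; loses to Fatima and Amara → score 3.
Fatima: beats Kwame, Carlos, Ingrid, Sven, and Amara → score 5.
Ingrid: beats Kwame and Sven; loses to Carlos, Fatima, and Amara → score 2.
Sven: loses to Kwame, Carlos, Fatima, Ingrid, and Amara → score 0.
Amara: beats Carlos, Ingrid, and Sven; loses to Kwame and Fatima → score 3.
Fatima has the best pairwise record.

Fatima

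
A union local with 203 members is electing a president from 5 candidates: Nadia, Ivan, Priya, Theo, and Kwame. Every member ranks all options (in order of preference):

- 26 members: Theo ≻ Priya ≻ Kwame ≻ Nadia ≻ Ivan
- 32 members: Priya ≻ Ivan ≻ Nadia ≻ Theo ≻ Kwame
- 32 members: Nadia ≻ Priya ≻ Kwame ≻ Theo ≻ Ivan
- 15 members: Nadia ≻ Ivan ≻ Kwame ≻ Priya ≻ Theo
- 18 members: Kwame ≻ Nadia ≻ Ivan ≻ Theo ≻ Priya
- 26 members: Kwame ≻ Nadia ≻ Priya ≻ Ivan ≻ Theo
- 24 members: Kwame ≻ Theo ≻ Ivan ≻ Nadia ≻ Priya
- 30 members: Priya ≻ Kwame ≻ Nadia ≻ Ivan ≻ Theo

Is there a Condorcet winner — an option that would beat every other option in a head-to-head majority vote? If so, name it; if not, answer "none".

Checking pairwise contests:
Kwame beats Nadia 124–79.
Nadia beats Ivan 147–56.
Nadia beats Priya 115–88.
Nadia beats Theo 153–50.
Priya beats Kwame 120–83.
Every option loses at least one head-to-head, so there is no Condorcet winner.

none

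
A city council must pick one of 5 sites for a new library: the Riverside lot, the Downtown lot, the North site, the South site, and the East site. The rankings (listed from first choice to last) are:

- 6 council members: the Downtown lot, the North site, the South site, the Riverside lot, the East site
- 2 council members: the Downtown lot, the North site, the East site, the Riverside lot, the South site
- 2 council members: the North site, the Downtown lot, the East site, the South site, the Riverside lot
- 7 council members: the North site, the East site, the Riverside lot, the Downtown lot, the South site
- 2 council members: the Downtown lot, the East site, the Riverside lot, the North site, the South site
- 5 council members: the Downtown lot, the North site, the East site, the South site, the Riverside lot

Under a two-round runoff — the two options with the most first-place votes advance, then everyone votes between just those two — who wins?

the Downtown lot

Round 1 first-place votes: the Riverside lot 0, the Downtown lot 15, the North site 9, the South site 0, the East site 0.
the Downtown lot and the North site advance.
Runoff: the Downtown lot is preferred to the North site by 15 voters; the North site by 9.
the Downtown lot wins the runoff.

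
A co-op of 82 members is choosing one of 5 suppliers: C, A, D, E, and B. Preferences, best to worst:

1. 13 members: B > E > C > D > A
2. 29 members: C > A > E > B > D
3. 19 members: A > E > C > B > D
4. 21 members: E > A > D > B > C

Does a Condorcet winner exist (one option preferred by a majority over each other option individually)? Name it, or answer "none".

none

Checking pairwise contests:
E beats C 53–29.
C beats A 42–40.
C beats D 61–21.
A beats E 48–34.
C beats B 48–34.
Every option loses at least one head-to-head, so there is no Condorcet winner.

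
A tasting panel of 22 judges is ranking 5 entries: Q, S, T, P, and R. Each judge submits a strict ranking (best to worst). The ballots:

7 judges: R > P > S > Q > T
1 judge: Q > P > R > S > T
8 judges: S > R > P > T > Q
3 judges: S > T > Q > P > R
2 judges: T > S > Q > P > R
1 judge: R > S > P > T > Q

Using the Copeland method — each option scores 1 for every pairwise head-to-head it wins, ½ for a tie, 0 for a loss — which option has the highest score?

S

Q: loses to S, T, P, and R → score 0.
S: beats Q, T, P, and R → score 4.
T: beats Q; loses to S, P, and R → score 1.
P: beats Q and T; loses to S and R → score 2.
R: beats Q, T, and P; loses to S → score 3.
S has the best pairwise record.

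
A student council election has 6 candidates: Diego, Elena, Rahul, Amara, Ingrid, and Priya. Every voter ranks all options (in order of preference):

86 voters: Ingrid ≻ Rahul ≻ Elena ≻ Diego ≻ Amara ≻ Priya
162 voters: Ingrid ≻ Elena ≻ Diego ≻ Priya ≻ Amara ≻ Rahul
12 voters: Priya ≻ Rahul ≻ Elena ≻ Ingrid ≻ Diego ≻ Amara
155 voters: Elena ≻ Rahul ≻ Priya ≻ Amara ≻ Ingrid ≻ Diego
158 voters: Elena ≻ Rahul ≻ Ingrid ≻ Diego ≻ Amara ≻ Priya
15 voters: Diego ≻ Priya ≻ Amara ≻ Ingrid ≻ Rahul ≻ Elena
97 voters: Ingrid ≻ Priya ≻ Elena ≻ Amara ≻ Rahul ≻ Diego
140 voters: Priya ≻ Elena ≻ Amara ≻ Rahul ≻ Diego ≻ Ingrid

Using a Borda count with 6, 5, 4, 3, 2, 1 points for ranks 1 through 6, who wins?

Elena

Diego: 86·3 + 162·4 + 12·2 + 155·1 + 158·3 + 15·6 + 97·1 + 140·2 = 2026
Elena: 86·4 + 162·5 + 12·4 + 155·6 + 158·6 + 15·1 + 97·4 + 140·5 = 4183
Rahul: 86·5 + 162·1 + 12·5 + 155·5 + 158·5 + 15·2 + 97·2 + 140·3 = 2861
Amara: 86·2 + 162·2 + 12·1 + 155·3 + 158·2 + 15·4 + 97·3 + 140·4 = 2200
Ingrid: 86·6 + 162·6 + 12·3 + 155·2 + 158·4 + 15·3 + 97·6 + 140·1 = 3233
Priya: 86·1 + 162·3 + 12·6 + 155·4 + 158·1 + 15·5 + 97·5 + 140·6 = 2822
Elena has the highest Borda score (4183).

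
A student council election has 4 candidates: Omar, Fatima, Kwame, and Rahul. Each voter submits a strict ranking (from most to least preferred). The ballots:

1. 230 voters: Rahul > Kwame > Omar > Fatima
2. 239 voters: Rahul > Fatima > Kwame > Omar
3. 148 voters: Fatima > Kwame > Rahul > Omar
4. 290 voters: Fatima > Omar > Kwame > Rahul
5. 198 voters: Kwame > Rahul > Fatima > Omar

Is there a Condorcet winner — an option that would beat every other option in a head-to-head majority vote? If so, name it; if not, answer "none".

Checking pairwise contests:
Fatima beats Omar 875–230.
Rahul beats Fatima 667–438.
Fatima beats Kwame 677–428.
Kwame beats Rahul 636–469.
Every option loses at least one head-to-head, so there is no Condorcet winner.

none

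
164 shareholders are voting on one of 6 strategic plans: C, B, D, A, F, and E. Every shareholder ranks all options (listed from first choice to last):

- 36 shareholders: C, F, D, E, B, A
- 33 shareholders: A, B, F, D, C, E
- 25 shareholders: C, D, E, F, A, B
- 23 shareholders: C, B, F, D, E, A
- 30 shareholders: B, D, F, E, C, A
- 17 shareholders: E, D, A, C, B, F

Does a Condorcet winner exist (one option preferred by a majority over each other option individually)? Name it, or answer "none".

C vs B: 101–63 for C.
C vs D: 84–80 for C.
C vs A: 114–50 for C.
C vs F: 101–63 for C.
C vs E: 117–47 for C.
C beats every other option head-to-head.

C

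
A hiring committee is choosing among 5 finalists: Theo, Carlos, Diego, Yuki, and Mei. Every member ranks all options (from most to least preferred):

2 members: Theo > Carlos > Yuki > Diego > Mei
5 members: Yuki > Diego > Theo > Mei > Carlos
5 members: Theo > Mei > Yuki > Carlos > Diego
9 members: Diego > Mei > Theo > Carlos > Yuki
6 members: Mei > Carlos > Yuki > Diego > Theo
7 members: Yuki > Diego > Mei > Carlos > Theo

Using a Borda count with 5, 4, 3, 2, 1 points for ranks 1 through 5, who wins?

Theo: 2·5 + 5·3 + 5·5 + 9·3 + 6·1 + 7·1 = 90
Carlos: 2·4 + 5·1 + 5·2 + 9·2 + 6·4 + 7·2 = 79
Diego: 2·2 + 5·4 + 5·1 + 9·5 + 6·2 + 7·4 = 114
Yuki: 2·3 + 5·5 + 5·3 + 9·1 + 6·3 + 7·5 = 108
Mei: 2·1 + 5·2 + 5·4 + 9·4 + 6·5 + 7·3 = 119
Mei has the highest Borda score (119).

Mei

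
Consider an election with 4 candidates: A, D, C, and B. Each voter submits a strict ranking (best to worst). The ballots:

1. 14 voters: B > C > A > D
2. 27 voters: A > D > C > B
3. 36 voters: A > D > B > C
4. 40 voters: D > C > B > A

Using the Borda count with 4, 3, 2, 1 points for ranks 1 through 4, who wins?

D

A: 14·2 + 27·4 + 36·4 + 40·1 = 320
D: 14·1 + 27·3 + 36·3 + 40·4 = 363
C: 14·3 + 27·2 + 36·1 + 40·3 = 252
B: 14·4 + 27·1 + 36·2 + 40·2 = 235
D has the highest Borda score (363).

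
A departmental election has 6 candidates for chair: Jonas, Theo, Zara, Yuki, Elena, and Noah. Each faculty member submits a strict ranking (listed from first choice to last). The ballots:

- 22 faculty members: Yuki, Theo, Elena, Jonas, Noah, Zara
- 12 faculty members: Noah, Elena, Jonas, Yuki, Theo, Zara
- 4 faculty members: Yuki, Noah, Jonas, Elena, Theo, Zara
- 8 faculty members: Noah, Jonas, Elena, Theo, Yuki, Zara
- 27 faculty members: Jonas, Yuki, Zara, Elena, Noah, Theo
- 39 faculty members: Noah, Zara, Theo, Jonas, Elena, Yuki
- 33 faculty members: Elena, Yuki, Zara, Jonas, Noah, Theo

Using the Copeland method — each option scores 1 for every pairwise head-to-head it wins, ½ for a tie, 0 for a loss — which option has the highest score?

Jonas

Jonas: beats Theo, Zara, Yuki, Elena, and Noah → score 5.
Theo: loses to Jonas, Zara, Yuki, Elena, and Noah → score 0.
Zara: beats Theo; loses to Jonas, Yuki, Elena, and Noah → score 1.
Yuki: beats Theo, Zara, and Noah; loses to Jonas and Elena → score 3.
Elena: beats Theo, Zara, Yuki, and Noah; loses to Jonas → score 4.
Noah: beats Theo and Zara; loses to Jonas, Yuki, and Elena → score 2.
Jonas has the best pairwise record.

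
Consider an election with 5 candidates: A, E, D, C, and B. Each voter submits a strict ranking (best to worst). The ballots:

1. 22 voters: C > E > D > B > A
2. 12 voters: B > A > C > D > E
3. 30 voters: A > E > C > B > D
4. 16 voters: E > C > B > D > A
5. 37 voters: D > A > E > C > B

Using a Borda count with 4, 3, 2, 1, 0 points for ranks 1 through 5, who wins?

A: 22·0 + 12·3 + 30·4 + 16·0 + 37·3 = 267
E: 22·3 + 12·0 + 30·3 + 16·4 + 37·2 = 294
D: 22·2 + 12·1 + 30·0 + 16·1 + 37·4 = 220
C: 22·4 + 12·2 + 30·2 + 16·3 + 37·1 = 257
B: 22·1 + 12·4 + 30·1 + 16·2 + 37·0 = 132
E has the highest Borda score (294).

E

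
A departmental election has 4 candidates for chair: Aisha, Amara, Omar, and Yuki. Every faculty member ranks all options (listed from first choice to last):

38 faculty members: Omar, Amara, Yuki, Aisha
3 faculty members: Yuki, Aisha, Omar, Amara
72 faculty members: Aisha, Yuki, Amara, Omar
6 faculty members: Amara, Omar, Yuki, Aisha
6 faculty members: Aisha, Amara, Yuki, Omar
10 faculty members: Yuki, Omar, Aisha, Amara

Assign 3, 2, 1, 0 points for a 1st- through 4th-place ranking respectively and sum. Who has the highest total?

Aisha

Aisha: 38·0 + 3·2 + 72·3 + 6·0 + 6·3 + 10·1 = 250
Amara: 38·2 + 3·0 + 72·1 + 6·3 + 6·2 + 10·0 = 178
Omar: 38·3 + 3·1 + 72·0 + 6·2 + 6·0 + 10·2 = 149
Yuki: 38·1 + 3·3 + 72·2 + 6·1 + 6·1 + 10·3 = 233
Aisha has the highest Borda score (250).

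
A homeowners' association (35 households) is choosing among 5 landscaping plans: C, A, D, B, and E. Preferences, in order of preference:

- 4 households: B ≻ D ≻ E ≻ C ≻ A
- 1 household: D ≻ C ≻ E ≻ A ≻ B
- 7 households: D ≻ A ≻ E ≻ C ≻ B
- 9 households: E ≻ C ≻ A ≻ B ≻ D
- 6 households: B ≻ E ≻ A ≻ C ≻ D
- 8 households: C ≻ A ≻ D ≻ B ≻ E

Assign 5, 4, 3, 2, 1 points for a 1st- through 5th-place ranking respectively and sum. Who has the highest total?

C

C: 4·2 + 1·4 + 7·2 + 9·4 + 6·2 + 8·5 = 114
A: 4·1 + 1·2 + 7·4 + 9·3 + 6·3 + 8·4 = 111
D: 4·4 + 1·5 + 7·5 + 9·1 + 6·1 + 8·3 = 95
B: 4·5 + 1·1 + 7·1 + 9·2 + 6·5 + 8·2 = 92
E: 4·3 + 1·3 + 7·3 + 9·5 + 6·4 + 8·1 = 113
C has the highest Borda score (114).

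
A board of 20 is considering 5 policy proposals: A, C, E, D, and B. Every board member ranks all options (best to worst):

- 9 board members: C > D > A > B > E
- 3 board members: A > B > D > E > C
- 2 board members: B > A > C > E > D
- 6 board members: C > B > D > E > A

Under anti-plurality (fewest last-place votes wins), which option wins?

B

Last-place votes: A 6, C 3, E 9, D 2, B 0.
B is ranked last by the fewest voters, so B wins.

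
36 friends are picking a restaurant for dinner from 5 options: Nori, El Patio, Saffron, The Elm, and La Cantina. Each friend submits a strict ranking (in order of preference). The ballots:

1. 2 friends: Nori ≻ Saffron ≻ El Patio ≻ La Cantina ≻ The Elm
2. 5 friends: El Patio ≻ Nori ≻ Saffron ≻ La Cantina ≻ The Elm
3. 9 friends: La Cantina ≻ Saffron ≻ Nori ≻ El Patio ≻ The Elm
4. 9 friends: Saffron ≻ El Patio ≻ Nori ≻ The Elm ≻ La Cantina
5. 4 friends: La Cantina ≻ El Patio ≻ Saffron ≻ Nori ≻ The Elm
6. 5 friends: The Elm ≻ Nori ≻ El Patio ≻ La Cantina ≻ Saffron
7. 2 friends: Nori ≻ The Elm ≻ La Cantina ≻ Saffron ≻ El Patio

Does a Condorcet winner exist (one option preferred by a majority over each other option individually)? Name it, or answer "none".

Checking pairwise contests:
Saffron beats Nori 22–14.
Saffron beats El Patio 22–14.
La Cantina beats Saffron 20–16.
Nori beats The Elm 31–5.
Nori beats La Cantina 23–13.
Every option loses at least one head-to-head, so there is no Condorcet winner.

none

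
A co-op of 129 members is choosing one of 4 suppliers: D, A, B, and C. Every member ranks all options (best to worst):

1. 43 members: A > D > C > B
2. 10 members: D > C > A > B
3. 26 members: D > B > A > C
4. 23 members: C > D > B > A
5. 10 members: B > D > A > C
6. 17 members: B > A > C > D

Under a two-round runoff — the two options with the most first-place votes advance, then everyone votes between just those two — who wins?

Round 1 first-place votes: D 36, A 43, B 27, C 23.
A and D advance.
Runoff: A is preferred to D by 60 voters; D by 69.
D wins the runoff.

D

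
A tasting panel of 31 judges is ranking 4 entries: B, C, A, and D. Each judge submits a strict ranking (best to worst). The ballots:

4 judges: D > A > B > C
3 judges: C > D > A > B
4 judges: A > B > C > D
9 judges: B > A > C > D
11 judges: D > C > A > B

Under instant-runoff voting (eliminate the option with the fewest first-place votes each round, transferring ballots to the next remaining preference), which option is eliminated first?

C

Round 1: B 9, C 3, A 4, D 15. Eliminate C.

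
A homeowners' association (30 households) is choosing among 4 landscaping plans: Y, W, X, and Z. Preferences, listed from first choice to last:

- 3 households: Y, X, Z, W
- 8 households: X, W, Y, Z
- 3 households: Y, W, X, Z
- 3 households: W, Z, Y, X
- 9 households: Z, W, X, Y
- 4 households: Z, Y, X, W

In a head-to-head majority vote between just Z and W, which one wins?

Voters preferring Z to W: 16; preferring W to Z: 14.
Z wins the head-to-head.

Z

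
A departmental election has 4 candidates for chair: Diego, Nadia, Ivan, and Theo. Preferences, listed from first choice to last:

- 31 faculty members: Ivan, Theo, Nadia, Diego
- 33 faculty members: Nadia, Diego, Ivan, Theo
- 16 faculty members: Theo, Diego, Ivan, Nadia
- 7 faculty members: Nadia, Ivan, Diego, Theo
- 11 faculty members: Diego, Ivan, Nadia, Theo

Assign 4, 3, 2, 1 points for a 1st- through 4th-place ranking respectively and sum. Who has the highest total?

Diego: 31·1 + 33·3 + 16·3 + 7·2 + 11·4 = 236
Nadia: 31·2 + 33·4 + 16·1 + 7·4 + 11·2 = 260
Ivan: 31·4 + 33·2 + 16·2 + 7·3 + 11·3 = 276
Theo: 31·3 + 33·1 + 16·4 + 7·1 + 11·1 = 208
Ivan has the highest Borda score (276).

Ivan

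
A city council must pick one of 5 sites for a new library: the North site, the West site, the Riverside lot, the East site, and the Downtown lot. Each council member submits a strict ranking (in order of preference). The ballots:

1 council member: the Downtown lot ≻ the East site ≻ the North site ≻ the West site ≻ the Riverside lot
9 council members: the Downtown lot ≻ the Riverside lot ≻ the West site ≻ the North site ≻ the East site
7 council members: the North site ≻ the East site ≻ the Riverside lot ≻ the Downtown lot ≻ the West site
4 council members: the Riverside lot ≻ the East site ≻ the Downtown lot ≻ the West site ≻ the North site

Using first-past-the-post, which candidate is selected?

the Downtown lot

First-place votes: the North site 7, the West site 0, the Riverside lot 4, the East site 0, the Downtown lot 10.
the Downtown lot has the most first-place votes.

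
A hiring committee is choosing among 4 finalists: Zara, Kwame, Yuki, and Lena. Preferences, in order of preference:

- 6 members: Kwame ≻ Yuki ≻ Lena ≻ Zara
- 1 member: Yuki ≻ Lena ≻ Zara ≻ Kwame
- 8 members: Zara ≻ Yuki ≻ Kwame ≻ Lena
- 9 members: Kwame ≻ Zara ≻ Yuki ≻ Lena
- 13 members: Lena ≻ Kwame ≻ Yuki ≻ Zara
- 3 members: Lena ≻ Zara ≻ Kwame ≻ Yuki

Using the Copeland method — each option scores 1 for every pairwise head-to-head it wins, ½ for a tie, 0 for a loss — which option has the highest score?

Kwame

Zara: ties Yuki; loses to Kwame and Lena → score 0.5.
Kwame: beats Zara, Yuki, and Lena → score 3.
Yuki: beats Lena; ties Zara; loses to Kwame → score 1.5.
Lena: beats Zara; loses to Kwame and Yuki → score 1.
Kwame has the best pairwise record.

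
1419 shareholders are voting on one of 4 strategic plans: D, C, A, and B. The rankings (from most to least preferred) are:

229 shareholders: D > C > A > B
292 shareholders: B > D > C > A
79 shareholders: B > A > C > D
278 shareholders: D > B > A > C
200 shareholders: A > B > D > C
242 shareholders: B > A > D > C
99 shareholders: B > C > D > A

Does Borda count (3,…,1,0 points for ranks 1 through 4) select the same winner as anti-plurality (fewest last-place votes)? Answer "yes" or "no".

no

Borda — scores: D 2646, C 1027, A 1749, B 3092. Winner: B.
Anti-plurality — last-place votes: D 79, C 720, A 391, B 229. Winner: D.
The two methods disagree.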